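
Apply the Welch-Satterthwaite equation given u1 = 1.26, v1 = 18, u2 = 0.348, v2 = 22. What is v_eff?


uc = sqrt(u1^2 + u2^2) = sqrt(1.26^2 + 0.348^2) = 1.3071741
v_eff = uc^4 / (u1^4/v1 + u2^4/v2)
= 1.3071741^4 / (1.26^4/18 + 0.348^4/22)
= 2.9196698 / 0.14069296
v_eff = 20.7521

20.7521


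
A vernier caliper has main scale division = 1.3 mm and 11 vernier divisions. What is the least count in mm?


LC = MSD / n_div
= 1.3 / 11
= 0.1182

0.1182


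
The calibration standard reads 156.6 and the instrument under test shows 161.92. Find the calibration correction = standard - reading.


Correction = standard - reading
= 156.6 - 161.92
= -5.3200

-5.3200


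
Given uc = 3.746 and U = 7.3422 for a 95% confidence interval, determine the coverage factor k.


k = U / uc
k = 7.3422 / 3.746
k = 1.96

1.96


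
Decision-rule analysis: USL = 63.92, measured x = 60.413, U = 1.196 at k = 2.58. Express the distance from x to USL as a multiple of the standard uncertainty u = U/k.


u = U / k = 1.196 / 2.58 = 0.46356589
margin = |USL - x| = |63.92 - 60.413| = 3.507
z = margin / u = 3.507 / 0.46356589
z = 7.5653

7.5653


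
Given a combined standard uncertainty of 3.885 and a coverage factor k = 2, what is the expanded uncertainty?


U = k * uc
U = 2 * 3.885
U = 7.7700

7.7700


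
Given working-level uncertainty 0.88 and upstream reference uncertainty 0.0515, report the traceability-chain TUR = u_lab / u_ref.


TUR = u_lab / u_ref
= 0.88 / 0.0515
= 17.0874

17.0874


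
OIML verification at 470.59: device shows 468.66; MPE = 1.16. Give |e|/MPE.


e = indication - reference = 468.66 - 470.59 = -1.9300
|e| = 1.9300
ratio = |e| / MPE = 1.9300 / 1.16
ratio = 1.6638

1.6638


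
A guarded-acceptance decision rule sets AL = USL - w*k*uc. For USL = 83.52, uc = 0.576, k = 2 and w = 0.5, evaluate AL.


U = k * uc = 2 * 0.576 = 1.152
guard band g = w * U = 0.5 * 1.152 = 0.576
AL = USL - g = 83.52 - 0.576
AL = 82.9440

82.9440


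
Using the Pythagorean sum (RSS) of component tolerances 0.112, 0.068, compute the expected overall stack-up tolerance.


RSS = sqrt(0.112^2 + 0.068^2)
= sqrt(0.017168)
= 0.1310

0.1310


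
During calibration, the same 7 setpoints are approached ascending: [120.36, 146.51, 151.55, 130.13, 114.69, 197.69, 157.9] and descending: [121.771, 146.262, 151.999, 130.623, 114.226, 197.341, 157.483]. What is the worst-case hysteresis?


|120.36 - 121.771| = 1.4110
|146.51 - 146.262| = 0.2480
|151.55 - 151.999| = 0.4490
|130.13 - 130.623| = 0.4930
|114.69 - 114.226| = 0.4640
|197.69 - 197.341| = 0.3490
|157.9 - 157.483| = 0.4170
hysteresis = max(diffs) = 1.4110

1.4110


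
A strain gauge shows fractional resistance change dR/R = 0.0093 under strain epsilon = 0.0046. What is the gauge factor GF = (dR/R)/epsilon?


GF = (dR/R) / epsilon
= 0.0093 / 0.0046
= 2.0217

2.0217


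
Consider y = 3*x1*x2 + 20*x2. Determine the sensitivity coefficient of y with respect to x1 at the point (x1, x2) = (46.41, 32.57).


y = 3*x1*x2 + 20*x2
dy/dx1 = 3*x2
Evaluate at x2 = 32.57: c1 = 3 * 32.57
c1 = 97.7100

97.7100


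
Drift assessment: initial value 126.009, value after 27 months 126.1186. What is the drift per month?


rate = (v2 - v1) / months
= (126.1186 - 126.009) / 27
= 0.1096 / 27
= 0.0041

0.0041


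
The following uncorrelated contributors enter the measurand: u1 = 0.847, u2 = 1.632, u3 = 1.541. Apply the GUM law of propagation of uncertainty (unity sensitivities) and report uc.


uc = sqrt(0.847^2 + 1.632^2 + 1.541^2)
uc = sqrt(5.755514)
uc = 2.3991

2.3991


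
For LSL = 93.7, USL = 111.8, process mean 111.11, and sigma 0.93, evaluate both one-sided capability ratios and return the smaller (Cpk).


Cpu = (USL - mean) / (3*sigma) = (111.8 - 111.11) / (3*0.93) = 0.2473
Cpl = (mean - LSL) / (3*sigma) = (111.11 - 93.7) / (3*0.93) = 6.2401
Cpk = min(Cpu, Cpl) = 0.2473

0.2473


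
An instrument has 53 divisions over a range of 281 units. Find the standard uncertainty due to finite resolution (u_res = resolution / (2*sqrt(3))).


resolution = range / divisions
resolution = 281 / 53 = 5.3018868
u_res = resolution / (2*sqrt(3))
u_res = 5.3018868 / 3.4641016
u_res = 1.5305

1.5305


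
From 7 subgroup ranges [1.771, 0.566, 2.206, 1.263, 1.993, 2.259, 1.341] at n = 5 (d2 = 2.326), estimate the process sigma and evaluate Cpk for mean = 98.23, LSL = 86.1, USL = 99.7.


R_bar = (1.771 + 0.566 + 2.206 + 1.263 + 1.993 + 2.259 + 1.341) / 7 = 1.6284286
sigma = R_bar / d2 = 1.6284286 / 2.326 = 0.70009828
Cp = (USL - LSL)/(6*sigma) = (99.7 - 86.1)/(6*0.70009828) = 3.2376
Cpu = (99.7 - 98.23)/(3*0.70009828) = 0.6999
Cpl = (98.23 - 86.1)/(3*0.70009828) = 5.7754
Cpk = min(Cpu, Cpl) = 0.6999

0.6999


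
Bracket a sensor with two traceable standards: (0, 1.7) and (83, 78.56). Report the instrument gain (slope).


slope = (y2 - y1) / (x2 - x1)
= (78.56 - 1.7) / (83 - 0)
= 76.8600 / 83
= 0.9260

0.9260


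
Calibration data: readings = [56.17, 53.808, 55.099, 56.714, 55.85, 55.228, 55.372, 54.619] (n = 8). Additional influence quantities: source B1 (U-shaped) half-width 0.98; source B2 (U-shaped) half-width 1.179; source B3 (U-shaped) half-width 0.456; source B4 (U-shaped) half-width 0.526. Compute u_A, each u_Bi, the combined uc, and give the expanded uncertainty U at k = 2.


mean = (56.17 + 53.808 + 55.099 + 56.714 + 55.85 + 55.228 + 55.372 + 54.619) / 8 = 55.3575
s = sqrt(sum((x - mean)^2)/(n-1)) = 0.90813309
u_A = s / sqrt(n) = 0.90813309 / sqrt(8) = 0.32107353
u_B1 = 0.98 / sqrt(2) = 0.69296465
u_B2 = 1.179 / sqrt(2) = 0.8336789
u_B3 = 0.456 / sqrt(2) = 0.32244069
u_B4 = 0.526 / sqrt(2) = 0.37193817
uc = sqrt(0.32107353^2 + 0.69296465^2 + 0.8336789^2 + 0.32244069^2 + 0.37193817^2) = 1.2331321
U = k * uc = 2 * 1.2331321
U = 2.4663

2.4663


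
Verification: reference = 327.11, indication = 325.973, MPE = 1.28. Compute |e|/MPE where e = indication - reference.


e = indication - reference = 325.973 - 327.11 = -1.1370
|e| = 1.1370
ratio = |e| / MPE = 1.1370 / 1.28
ratio = 0.8883

0.8883


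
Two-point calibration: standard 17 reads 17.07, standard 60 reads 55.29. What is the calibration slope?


slope = (y2 - y1) / (x2 - x1)
= (55.29 - 17.07) / (60 - 17)
= 38.2200 / 43
= 0.8888

0.8888


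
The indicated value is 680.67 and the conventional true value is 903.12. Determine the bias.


Systematic error = measured - true
= 680.67 - 903.12
= -222.4500

-222.4500


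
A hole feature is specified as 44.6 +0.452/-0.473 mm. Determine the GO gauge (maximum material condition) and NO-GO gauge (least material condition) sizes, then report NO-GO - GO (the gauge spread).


GO = nominal - lower_tol (smallest hole = maximum material condition)
GO = 44.6 - 0.473 = 44.127
NO-GO = nominal + upper_tol (largest hole = least material condition)
NO-GO = 44.6 + 0.452 = 45.052
spread = NO-GO - GO = 45.052 - 44.127 = 0.9250

0.9250


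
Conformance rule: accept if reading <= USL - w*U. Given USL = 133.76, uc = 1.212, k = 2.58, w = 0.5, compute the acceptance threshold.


U = k * uc = 2.58 * 1.212 = 3.12696
guard band g = w * U = 0.5 * 3.12696 = 1.56348
AL = USL - g = 133.76 - 1.56348
AL = 132.1965

132.1965


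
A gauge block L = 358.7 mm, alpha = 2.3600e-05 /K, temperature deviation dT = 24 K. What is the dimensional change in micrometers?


dL = L * alpha * dT
= 358.7 * 2.3600e-05 * 24
= 0.2031677 mm
dL_um = 0.2031677 * 1000 = 203.1677 um

203.1677


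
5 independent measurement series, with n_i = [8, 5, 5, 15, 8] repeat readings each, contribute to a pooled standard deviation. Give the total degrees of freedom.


nu = sum_i (n_i - 1)
nu = ((8 - 1) + (5 - 1) + (5 - 1) + (15 - 1) + (8 - 1))
nu = 7 + 4 + 4 + 14 + 7
nu = 36

36


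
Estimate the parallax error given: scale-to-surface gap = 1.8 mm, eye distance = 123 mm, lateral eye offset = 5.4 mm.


error = h * offset / d
= 1.8 * 5.4 / 123
= 0.0790

0.0790


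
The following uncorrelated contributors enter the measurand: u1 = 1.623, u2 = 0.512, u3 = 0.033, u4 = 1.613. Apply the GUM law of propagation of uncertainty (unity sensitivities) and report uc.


uc = sqrt(1.623^2 + 0.512^2 + 0.033^2 + 1.613^2)
uc = sqrt(5.499131)
uc = 2.3450

2.3450


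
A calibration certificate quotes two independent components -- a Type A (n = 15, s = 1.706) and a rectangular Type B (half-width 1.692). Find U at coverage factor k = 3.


u_A = s / sqrt(n) = 1.706 / sqrt(15) = 0.44048731
u_B = half_width / sqrt(3) = 1.692 / sqrt(3) = 0.97687666
uc = sqrt(u_A^2 + u_B^2) = sqrt(0.44048731^2 + 0.97687666^2) = 1.0715956
U = k * uc = 3 * 1.0715956
U = 3.2148

3.2148


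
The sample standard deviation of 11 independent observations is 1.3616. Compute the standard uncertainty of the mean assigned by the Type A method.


u_A = s / sqrt(n)
u_A = 1.3616 / sqrt(11)
u_A = 1.3616 / 3.3166248
u_A = 0.4105

0.4105


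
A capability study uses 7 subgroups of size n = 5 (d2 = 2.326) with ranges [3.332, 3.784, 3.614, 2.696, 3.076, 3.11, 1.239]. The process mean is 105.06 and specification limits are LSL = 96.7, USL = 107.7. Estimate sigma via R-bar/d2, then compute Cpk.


R_bar = (3.332 + 3.784 + 3.614 + 2.696 + 3.076 + 3.11 + 1.239) / 7 = 2.9787143
sigma = R_bar / d2 = 2.9787143 / 2.326 = 1.2806166
Cp = (USL - LSL)/(6*sigma) = (107.7 - 96.7)/(6*1.2806166) = 1.4316
Cpu = (107.7 - 105.06)/(3*1.2806166) = 0.6872
Cpl = (105.06 - 96.7)/(3*1.2806166) = 2.1760
Cpk = min(Cpu, Cpl) = 0.6872

0.6872


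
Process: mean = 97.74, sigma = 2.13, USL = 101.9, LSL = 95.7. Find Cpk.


Cpu = (USL - mean) / (3*sigma) = (101.9 - 97.74) / (3*2.13) = 0.6510
Cpl = (mean - LSL) / (3*sigma) = (97.74 - 95.7) / (3*2.13) = 0.3192
Cpk = min(Cpu, Cpl) = 0.3192

0.3192


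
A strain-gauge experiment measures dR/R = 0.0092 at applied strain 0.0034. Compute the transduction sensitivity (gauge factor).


GF = (dR/R) / epsilon
= 0.0092 / 0.0034
= 2.7059

2.7059


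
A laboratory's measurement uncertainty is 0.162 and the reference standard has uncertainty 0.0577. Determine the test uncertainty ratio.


TUR = u_lab / u_ref
= 0.162 / 0.0577
= 2.8076

2.8076


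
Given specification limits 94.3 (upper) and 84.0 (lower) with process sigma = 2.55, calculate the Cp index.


Cp = (USL - LSL) / (6 * sigma)
= (94.3 - 84.0) / (6 * 2.55)
= 10.3000 / 15.3000
= 0.6732

0.6732


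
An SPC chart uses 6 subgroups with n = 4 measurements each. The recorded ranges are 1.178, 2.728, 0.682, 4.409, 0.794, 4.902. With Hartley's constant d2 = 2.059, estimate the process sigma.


R_bar = (1.178 + 2.728 + 0.682 + 4.409 + 0.794 + 4.902) / 6
R_bar = 14.693 / 6 = 2.4488333
sigma_hat = R_bar / d2 = 2.4488333 / 2.059 = 1.1893

1.1893


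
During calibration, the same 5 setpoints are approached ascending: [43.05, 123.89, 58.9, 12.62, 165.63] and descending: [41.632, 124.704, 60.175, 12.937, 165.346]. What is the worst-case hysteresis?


|43.05 - 41.632| = 1.4180
|123.89 - 124.704| = 0.8140
|58.9 - 60.175| = 1.2750
|12.62 - 12.937| = 0.3170
|165.63 - 165.346| = 0.2840
hysteresis = max(diffs) = 1.4180

1.4180


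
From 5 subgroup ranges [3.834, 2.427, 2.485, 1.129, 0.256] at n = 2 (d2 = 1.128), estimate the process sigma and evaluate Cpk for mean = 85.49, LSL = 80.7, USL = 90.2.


R_bar = (3.834 + 2.427 + 2.485 + 1.129 + 0.256) / 5 = 2.0262
sigma = R_bar / d2 = 2.0262 / 1.128 = 1.7962766
Cp = (USL - LSL)/(6*sigma) = (90.2 - 80.7)/(6*1.7962766) = 0.8815
Cpu = (90.2 - 85.49)/(3*1.7962766) = 0.8740
Cpl = (85.49 - 80.7)/(3*1.7962766) = 0.8889
Cpk = min(Cpu, Cpl) = 0.8740

0.8740


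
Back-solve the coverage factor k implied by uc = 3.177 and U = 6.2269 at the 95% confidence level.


k = U / uc
k = 6.2269 / 3.177
k = 1.96

1.96


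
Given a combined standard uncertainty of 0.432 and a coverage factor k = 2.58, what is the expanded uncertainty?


U = k * uc
U = 2.58 * 0.432
U = 1.1146

1.1146


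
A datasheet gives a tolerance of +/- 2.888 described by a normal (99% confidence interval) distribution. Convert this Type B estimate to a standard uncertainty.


u_B = half_width / 2.576
u_B = 2.888 / 2.576
u_B = 1.1211

1.1211


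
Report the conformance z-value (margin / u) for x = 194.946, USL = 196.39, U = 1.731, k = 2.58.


u = U / k = 1.731 / 2.58 = 0.67093023
margin = |USL - x| = |196.39 - 194.946| = 1.444
z = margin / u = 1.444 / 0.67093023
z = 2.1522

2.1522


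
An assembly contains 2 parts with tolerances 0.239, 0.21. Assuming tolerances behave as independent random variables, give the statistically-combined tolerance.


RSS = sqrt(0.239^2 + 0.21^2)
= sqrt(0.101221)
= 0.3182

0.3182


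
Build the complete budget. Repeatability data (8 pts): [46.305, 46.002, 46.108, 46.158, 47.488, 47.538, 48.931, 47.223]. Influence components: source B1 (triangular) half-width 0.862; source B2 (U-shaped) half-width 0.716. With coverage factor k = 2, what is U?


mean = (46.305 + 46.002 + 46.108 + 46.158 + 47.488 + 47.538 + 48.931 + 47.223) / 8 = 46.969125
s = sqrt(sum((x - mean)^2)/(n-1)) = 1.0199516
u_A = s / sqrt(n) = 1.0199516 / sqrt(8) = 0.36060735
u_B1 = 0.862 / sqrt(6) = 0.35191003
u_B2 = 0.716 / sqrt(2) = 0.50628846
uc = sqrt(0.36060735^2 + 0.35191003^2 + 0.50628846^2) = 0.71428729
U = k * uc = 2 * 0.71428729
U = 1.4286

1.4286


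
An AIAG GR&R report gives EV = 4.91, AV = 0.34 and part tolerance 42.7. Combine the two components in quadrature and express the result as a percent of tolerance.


GRR = sqrt(EV^2 + AV^2) = sqrt(4.91^2 + 0.34^2) = 4.9217578
%GRR = GRR / tol * 100 = 4.9217578 / 42.7 * 100
%GRR = 11.5264

11.5264


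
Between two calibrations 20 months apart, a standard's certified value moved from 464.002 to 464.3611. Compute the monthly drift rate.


rate = (v2 - v1) / months
= (464.3611 - 464.002) / 20
= 0.3591 / 20
= 0.0180

0.0180


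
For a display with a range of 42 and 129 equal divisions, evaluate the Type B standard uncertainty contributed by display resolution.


resolution = range / divisions
resolution = 42 / 129 = 0.3255814
u_res = resolution / (2*sqrt(3))
u_res = 0.3255814 / 3.4641016
u_res = 0.0940

0.0940


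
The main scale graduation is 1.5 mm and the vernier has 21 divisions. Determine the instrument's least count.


LC = MSD / n_div
= 1.5 / 21
= 0.0714

0.0714


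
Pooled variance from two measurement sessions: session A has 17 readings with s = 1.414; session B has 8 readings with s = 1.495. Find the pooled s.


s_p = sqrt(((n1-1)*s1^2 + (n2-1)*s2^2) / (n1+n2-2))
numerator = (17-1)*1.414^2 + (8-1)*1.495^2 = 31.990336 + 15.645175 = 47.635511
denominator = 17 + 8 - 2 = 23
s_p^2 = 47.635511 / 23 = 2.0711092
s_p = sqrt(2.0711092) = 1.4391

1.4391


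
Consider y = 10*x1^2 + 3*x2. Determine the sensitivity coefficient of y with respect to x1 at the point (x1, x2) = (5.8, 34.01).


y = 10*x1^2 + 3*x2
dy/dx1 = 2*10*x1
Evaluate at x1 = 5.8: c1 = 20 * 5.8
c1 = 116.0000

116.0000


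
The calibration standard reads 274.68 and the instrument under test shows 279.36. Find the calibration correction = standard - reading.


Correction = standard - reading
= 274.68 - 279.36
= -4.6800

-4.6800


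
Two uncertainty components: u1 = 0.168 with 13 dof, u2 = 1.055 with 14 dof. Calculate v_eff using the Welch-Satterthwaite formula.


uc = sqrt(u1^2 + u2^2) = sqrt(0.168^2 + 1.055^2) = 1.0682926
v_eff = uc^4 / (u1^4/v1 + u2^4/v2)
= 1.0682926^4 / (0.168^4/13 + 1.055^4/14)
= 1.3024495 / 0.088548752
v_eff = 14.7088

14.7088


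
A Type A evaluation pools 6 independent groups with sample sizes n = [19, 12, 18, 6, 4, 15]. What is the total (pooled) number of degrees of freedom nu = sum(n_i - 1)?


nu = sum_i (n_i - 1)
nu = ((19 - 1) + (12 - 1) + (18 - 1) + (6 - 1) + (4 - 1) + (15 - 1))
nu = 18 + 11 + 17 + 5 + 3 + 14
nu = 68

68


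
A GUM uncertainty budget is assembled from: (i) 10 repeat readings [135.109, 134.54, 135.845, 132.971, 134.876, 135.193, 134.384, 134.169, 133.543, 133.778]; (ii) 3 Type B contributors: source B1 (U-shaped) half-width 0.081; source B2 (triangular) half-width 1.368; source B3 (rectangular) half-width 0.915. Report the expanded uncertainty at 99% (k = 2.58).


mean = (135.109 + 134.54 + 135.845 + 132.971 + 134.876 + 135.193 + 134.384 + 134.169 + 133.543 + 133.778) / 10 = 134.4408
s = sqrt(sum((x - mean)^2)/(n-1)) = 0.86062481
u_A = s / sqrt(n) = 0.86062481 / sqrt(10) = 0.27215346
u_B1 = 0.081 / sqrt(2) = 0.057275649
u_B2 = 1.368 / sqrt(6) = 0.55848366
u_B3 = 0.915 / sqrt(3) = 0.5282755
uc = sqrt(0.27215346^2 + 0.057275649^2 + 0.55848366^2 + 0.5282755^2) = 0.8175127
U = k * uc = 2.58 * 0.8175127
U = 2.1092

2.1092


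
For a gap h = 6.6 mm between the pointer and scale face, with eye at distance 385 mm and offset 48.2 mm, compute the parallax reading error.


error = h * offset / d
= 6.6 * 48.2 / 385
= 0.8263

0.8263


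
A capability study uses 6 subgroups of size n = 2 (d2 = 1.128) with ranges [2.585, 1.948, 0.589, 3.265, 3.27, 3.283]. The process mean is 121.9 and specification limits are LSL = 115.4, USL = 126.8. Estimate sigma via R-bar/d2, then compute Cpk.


R_bar = (2.585 + 1.948 + 0.589 + 3.265 + 3.27 + 3.283) / 6 = 2.49
sigma = R_bar / d2 = 2.49 / 1.128 = 2.2074468
Cp = (USL - LSL)/(6*sigma) = (126.8 - 115.4)/(6*2.2074468) = 0.8607
Cpu = (126.8 - 121.9)/(3*2.2074468) = 0.7399
Cpl = (121.9 - 115.4)/(3*2.2074468) = 0.9815
Cpk = min(Cpu, Cpl) = 0.7399

0.7399


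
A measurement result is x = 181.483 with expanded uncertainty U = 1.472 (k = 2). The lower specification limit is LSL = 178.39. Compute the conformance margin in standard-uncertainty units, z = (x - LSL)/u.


u = U / k = 1.472 / 2 = 0.736
margin = |LSL - x| = |178.39 - 181.483| = 3.093
z = margin / u = 3.093 / 0.736
z = 4.2024

4.2024


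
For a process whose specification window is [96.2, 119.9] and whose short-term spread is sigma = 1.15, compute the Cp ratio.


Cp = (USL - LSL) / (6 * sigma)
= (119.9 - 96.2) / (6 * 1.15)
= 23.7000 / 6.9000
= 3.4348

3.4348


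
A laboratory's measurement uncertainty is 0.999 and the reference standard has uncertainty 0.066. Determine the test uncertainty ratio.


TUR = u_lab / u_ref
= 0.999 / 0.066
= 15.1364

15.1364


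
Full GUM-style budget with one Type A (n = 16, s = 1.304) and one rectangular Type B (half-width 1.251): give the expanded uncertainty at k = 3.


u_A = s / sqrt(n) = 1.304 / sqrt(16) = 0.326
u_B = half_width / sqrt(3) = 1.251 / sqrt(3) = 0.72226519
uc = sqrt(u_A^2 + u_B^2) = sqrt(0.326^2 + 0.72226519^2) = 0.79242855
U = k * uc = 3 * 0.79242855
U = 2.3773

2.3773


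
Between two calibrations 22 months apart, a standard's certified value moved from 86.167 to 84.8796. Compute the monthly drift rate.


rate = (v2 - v1) / months
= (84.8796 - 86.167) / 22
= -1.2874 / 22
= -0.0585

-0.0585


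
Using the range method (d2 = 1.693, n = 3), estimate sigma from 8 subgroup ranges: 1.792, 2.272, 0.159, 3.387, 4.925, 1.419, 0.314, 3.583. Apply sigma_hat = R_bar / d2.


R_bar = (1.792 + 2.272 + 0.159 + 3.387 + 4.925 + 1.419 + 0.314 + 3.583) / 8
R_bar = 17.851 / 8 = 2.231375
sigma_hat = R_bar / d2 = 2.231375 / 1.693 = 1.3180

1.3180


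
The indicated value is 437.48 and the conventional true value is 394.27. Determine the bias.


Systematic error = measured - true
= 437.48 - 394.27
= 43.2100

43.2100


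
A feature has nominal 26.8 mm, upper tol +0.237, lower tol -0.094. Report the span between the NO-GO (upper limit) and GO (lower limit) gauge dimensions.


GO = nominal - lower_tol (smallest hole = maximum material condition)
GO = 26.8 - 0.094 = 26.706
NO-GO = nominal + upper_tol (largest hole = least material condition)
NO-GO = 26.8 + 0.237 = 27.037
spread = NO-GO - GO = 27.037 - 26.706 = 0.3310

0.3310


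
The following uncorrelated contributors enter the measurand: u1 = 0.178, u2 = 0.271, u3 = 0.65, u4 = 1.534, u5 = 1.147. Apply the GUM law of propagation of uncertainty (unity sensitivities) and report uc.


uc = sqrt(0.178^2 + 0.271^2 + 0.65^2 + 1.534^2 + 1.147^2)
uc = sqrt(4.19639)
uc = 2.0485

2.0485


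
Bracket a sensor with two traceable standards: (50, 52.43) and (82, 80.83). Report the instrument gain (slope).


slope = (y2 - y1) / (x2 - x1)
= (80.83 - 52.43) / (82 - 50)
= 28.4000 / 32
= 0.8875

0.8875


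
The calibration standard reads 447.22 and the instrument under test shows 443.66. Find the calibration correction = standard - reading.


Correction = standard - reading
= 447.22 - 443.66
= 3.5600

3.5600


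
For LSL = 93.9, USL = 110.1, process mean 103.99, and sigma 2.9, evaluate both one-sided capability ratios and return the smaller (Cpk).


Cpu = (USL - mean) / (3*sigma) = (110.1 - 103.99) / (3*2.9) = 0.7023
Cpl = (mean - LSL) / (3*sigma) = (103.99 - 93.9) / (3*2.9) = 1.1598
Cpk = min(Cpu, Cpl) = 0.7023

0.7023


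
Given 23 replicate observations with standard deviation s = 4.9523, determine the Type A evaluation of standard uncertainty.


u_A = s / sqrt(n)
u_A = 4.9523 / sqrt(23)
u_A = 4.9523 / 4.7958315
u_A = 1.0326

1.0326


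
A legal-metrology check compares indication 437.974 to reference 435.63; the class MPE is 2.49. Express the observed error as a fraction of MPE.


e = indication - reference = 437.974 - 435.63 = 2.3440
|e| = 2.3440
ratio = |e| / MPE = 2.3440 / 2.49
ratio = 0.9414

0.9414


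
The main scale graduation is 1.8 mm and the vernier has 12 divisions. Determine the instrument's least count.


LC = MSD / n_div
= 1.8 / 12
= 0.1500

0.1500


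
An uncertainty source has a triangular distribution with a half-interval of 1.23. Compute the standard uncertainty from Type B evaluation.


u_B = half_width / sqrt(6)
u_B = 1.23 / 2.4494897
u_B = 0.5021

0.5021


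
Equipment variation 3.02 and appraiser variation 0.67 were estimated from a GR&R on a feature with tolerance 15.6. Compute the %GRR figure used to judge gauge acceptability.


GRR = sqrt(EV^2 + AV^2) = sqrt(3.02^2 + 0.67^2) = 3.0934285
%GRR = GRR / tol * 100 = 3.0934285 / 15.6 * 100
%GRR = 19.8297

19.8297


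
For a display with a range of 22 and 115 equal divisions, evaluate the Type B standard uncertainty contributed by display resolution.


resolution = range / divisions
resolution = 22 / 115 = 0.19130435
u_res = resolution / (2*sqrt(3))
u_res = 0.19130435 / 3.4641016
u_res = 0.0552

0.0552


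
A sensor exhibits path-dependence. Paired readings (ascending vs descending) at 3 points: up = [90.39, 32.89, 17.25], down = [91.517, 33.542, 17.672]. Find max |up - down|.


|90.39 - 91.517| = 1.1270
|32.89 - 33.542| = 0.6520
|17.25 - 17.672| = 0.4220
hysteresis = max(diffs) = 1.1270

1.1270


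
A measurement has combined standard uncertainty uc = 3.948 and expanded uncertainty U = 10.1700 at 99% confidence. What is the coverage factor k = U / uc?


k = U / uc
k = 10.1700 / 3.948
k = 2.576

2.576


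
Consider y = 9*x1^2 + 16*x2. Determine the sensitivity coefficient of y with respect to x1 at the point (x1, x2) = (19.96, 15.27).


y = 9*x1^2 + 16*x2
dy/dx1 = 2*9*x1
Evaluate at x1 = 19.96: c1 = 18 * 19.96
c1 = 359.2800

359.2800


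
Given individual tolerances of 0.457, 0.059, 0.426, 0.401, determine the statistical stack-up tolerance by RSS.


RSS = sqrt(0.457^2 + 0.059^2 + 0.426^2 + 0.401^2)
= sqrt(0.554607)
= 0.7447

0.7447


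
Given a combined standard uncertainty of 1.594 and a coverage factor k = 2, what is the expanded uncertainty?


U = k * uc
U = 2 * 1.594
U = 3.1880

3.1880


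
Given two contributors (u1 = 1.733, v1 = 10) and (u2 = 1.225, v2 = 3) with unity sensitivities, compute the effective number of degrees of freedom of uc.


uc = sqrt(u1^2 + u2^2) = sqrt(1.733^2 + 1.225^2) = 2.1222427
v_eff = uc^4 / (u1^4/v1 + u2^4/v2)
= 2.1222427^4 / (1.733^4/10 + 1.225^4/3)
= 20.285242 / 1.6525996
v_eff = 12.2747

12.2747


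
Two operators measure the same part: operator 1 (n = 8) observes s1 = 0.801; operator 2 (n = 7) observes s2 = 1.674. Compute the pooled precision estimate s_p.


s_p = sqrt(((n1-1)*s1^2 + (n2-1)*s2^2) / (n1+n2-2))
numerator = (8-1)*0.801^2 + (7-1)*1.674^2 = 4.491207 + 16.813656 = 21.304863
denominator = 8 + 7 - 2 = 13
s_p^2 = 21.304863 / 13 = 1.6388356
s_p = sqrt(1.6388356) = 1.2802

1.2802


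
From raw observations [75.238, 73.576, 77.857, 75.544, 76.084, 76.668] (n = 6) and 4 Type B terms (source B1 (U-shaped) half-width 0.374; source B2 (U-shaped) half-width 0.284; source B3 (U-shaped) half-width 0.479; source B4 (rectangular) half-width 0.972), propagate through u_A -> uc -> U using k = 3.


mean = (75.238 + 73.576 + 77.857 + 75.544 + 76.084 + 76.668) / 6 = 75.82783333
s = sqrt(sum((x - mean)^2)/(n-1)) = 1.4414047
u_A = s / sqrt(n) = 1.4414047 / sqrt(6) = 0.588451
u_B1 = 0.374 / sqrt(2) = 0.26445794
u_B2 = 0.284 / sqrt(2) = 0.20081833
u_B3 = 0.479 / sqrt(2) = 0.33870415
u_B4 = 0.972 / sqrt(3) = 0.56118446
uc = sqrt(0.588451^2 + 0.26445794^2 + 0.20081833^2 + 0.33870415^2 + 0.56118446^2) = 0.94137616
U = k * uc = 3 * 0.94137616
U = 2.8241

2.8241


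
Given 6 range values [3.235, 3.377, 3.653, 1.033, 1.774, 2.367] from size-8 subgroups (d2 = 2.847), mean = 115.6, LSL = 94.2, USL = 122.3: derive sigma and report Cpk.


R_bar = (3.235 + 3.377 + 3.653 + 1.033 + 1.774 + 2.367) / 6 = 2.5731667
sigma = R_bar / d2 = 2.5731667 / 2.847 = 0.90381689
Cp = (USL - LSL)/(6*sigma) = (122.3 - 94.2)/(6*0.90381689) = 5.1817
Cpu = (122.3 - 115.6)/(3*0.90381689) = 2.4710
Cpl = (115.6 - 94.2)/(3*0.90381689) = 7.8925
Cpk = min(Cpu, Cpl) = 2.4710

2.4710


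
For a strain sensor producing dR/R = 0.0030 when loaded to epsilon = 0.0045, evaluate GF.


GF = (dR/R) / epsilon
= 0.0030 / 0.0045
= 0.6667

0.6667


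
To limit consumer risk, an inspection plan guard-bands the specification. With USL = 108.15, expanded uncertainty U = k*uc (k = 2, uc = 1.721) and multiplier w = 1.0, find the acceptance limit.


U = k * uc = 2 * 1.721 = 3.442
guard band g = w * U = 1.0 * 3.442 = 3.442
AL = USL - g = 108.15 - 3.442
AL = 104.7080

104.7080


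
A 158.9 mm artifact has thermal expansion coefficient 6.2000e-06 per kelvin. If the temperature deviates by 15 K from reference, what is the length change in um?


dL = L * alpha * dT
= 158.9 * 6.2000e-06 * 15
= 0.0147777 mm
dL_um = 0.0147777 * 1000 = 14.7777 um

14.7777


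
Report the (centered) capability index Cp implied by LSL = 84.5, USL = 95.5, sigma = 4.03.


Cp = (USL - LSL) / (6 * sigma)
= (95.5 - 84.5) / (6 * 4.03)
= 11.0000 / 24.1800
= 0.4549

0.4549


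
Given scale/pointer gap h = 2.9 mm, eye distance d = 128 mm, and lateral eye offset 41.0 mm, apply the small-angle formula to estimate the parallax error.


error = h * offset / d
= 2.9 * 41.0 / 128
= 0.9289

0.9289


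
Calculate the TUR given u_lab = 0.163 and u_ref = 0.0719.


TUR = u_lab / u_ref
= 0.163 / 0.0719
= 2.2670

2.2670


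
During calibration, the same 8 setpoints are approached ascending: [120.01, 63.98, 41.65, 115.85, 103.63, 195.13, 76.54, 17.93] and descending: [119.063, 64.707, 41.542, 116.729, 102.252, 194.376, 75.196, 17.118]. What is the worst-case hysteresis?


|120.01 - 119.063| = 0.9470
|63.98 - 64.707| = 0.7270
|41.65 - 41.542| = 0.1080
|115.85 - 116.729| = 0.8790
|103.63 - 102.252| = 1.3780
|195.13 - 194.376| = 0.7540
|76.54 - 75.196| = 1.3440
|17.93 - 17.118| = 0.8120
hysteresis = max(diffs) = 1.3780

1.3780


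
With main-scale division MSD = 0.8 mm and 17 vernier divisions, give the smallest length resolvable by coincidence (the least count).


LC = MSD / n_div
= 0.8 / 17
= 0.0471

0.0471


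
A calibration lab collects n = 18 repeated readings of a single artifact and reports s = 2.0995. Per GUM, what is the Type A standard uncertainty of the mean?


u_A = s / sqrt(n)
u_A = 2.0995 / sqrt(18)
u_A = 2.0995 / 4.2426407
u_A = 0.4949

0.4949


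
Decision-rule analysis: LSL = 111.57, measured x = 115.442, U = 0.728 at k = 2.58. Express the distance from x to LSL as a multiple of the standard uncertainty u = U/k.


u = U / k = 0.728 / 2.58 = 0.28217054
margin = |LSL - x| = |111.57 - 115.442| = 3.872
z = margin / u = 3.872 / 0.28217054
z = 13.7222

13.7222


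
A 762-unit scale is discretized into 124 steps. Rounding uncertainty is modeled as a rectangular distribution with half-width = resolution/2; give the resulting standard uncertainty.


resolution = range / divisions
resolution = 762 / 124 = 6.1451613
u_res = resolution / (2*sqrt(3))
u_res = 6.1451613 / 3.4641016
u_res = 1.7740

1.7740


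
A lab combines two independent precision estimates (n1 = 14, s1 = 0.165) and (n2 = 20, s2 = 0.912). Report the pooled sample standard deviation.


s_p = sqrt(((n1-1)*s1^2 + (n2-1)*s2^2) / (n1+n2-2))
numerator = (14-1)*0.165^2 + (20-1)*0.912^2 = 0.353925 + 15.803136 = 16.157061
denominator = 14 + 20 - 2 = 32
s_p^2 = 16.157061 / 32 = 0.50490816
s_p = sqrt(0.50490816) = 0.7106

0.7106


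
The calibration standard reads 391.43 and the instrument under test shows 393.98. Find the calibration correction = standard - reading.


Correction = standard - reading
= 391.43 - 393.98
= -2.5500

-2.5500


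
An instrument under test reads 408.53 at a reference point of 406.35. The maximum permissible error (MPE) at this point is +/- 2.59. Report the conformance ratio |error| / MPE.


e = indication - reference = 408.53 - 406.35 = 2.1800
|e| = 2.1800
ratio = |e| / MPE = 2.1800 / 2.59
ratio = 0.8417

0.8417


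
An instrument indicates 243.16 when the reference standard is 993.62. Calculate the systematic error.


Systematic error = measured - true
= 243.16 - 993.62
= -750.4600

-750.4600


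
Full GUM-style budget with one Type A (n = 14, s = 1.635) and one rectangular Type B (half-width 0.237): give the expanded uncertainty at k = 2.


u_A = s / sqrt(n) = 1.635 / sqrt(14) = 0.43697213
u_B = half_width / sqrt(3) = 0.237 / sqrt(3) = 0.13683201
uc = sqrt(u_A^2 + u_B^2) = sqrt(0.43697213^2 + 0.13683201^2) = 0.45789479
U = k * uc = 2 * 0.45789479
U = 0.9158

0.9158


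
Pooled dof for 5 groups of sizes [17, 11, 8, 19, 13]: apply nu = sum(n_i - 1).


nu = sum_i (n_i - 1)
nu = ((17 - 1) + (11 - 1) + (8 - 1) + (19 - 1) + (13 - 1))
nu = 16 + 10 + 7 + 18 + 12
nu = 63

63


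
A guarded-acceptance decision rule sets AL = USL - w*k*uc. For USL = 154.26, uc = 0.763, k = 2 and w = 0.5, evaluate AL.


U = k * uc = 2 * 0.763 = 1.526
guard band g = w * U = 0.5 * 1.526 = 0.763
AL = USL - g = 154.26 - 0.763
AL = 153.4970

153.4970


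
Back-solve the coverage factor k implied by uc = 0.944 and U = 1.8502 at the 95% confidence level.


k = U / uc
k = 1.8502 / 0.944
k = 1.96

1.96


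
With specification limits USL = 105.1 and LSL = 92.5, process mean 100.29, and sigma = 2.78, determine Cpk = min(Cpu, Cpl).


Cpu = (USL - mean) / (3*sigma) = (105.1 - 100.29) / (3*2.78) = 0.5767
Cpl = (mean - LSL) / (3*sigma) = (100.29 - 92.5) / (3*2.78) = 0.9341
Cpk = min(Cpu, Cpl) = 0.5767

0.5767


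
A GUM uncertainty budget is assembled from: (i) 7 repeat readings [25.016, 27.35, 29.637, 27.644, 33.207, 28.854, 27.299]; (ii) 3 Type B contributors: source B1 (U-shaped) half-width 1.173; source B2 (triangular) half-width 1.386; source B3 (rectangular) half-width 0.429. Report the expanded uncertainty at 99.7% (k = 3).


mean = (25.016 + 27.35 + 29.637 + 27.644 + 33.207 + 28.854 + 27.299) / 7 = 28.42957143
s = sqrt(sum((x - mean)^2)/(n-1)) = 2.5552269
u_A = s / sqrt(n) = 2.5552269 / sqrt(7) = 0.96578499
u_B1 = 1.173 / sqrt(2) = 0.82943625
u_B2 = 1.386 / sqrt(6) = 0.56583213
u_B3 = 0.429 / sqrt(3) = 0.24768327
uc = sqrt(0.96578499^2 + 0.82943625^2 + 0.56583213^2 + 0.24768327^2) = 1.4149976
U = k * uc = 3 * 1.4149976
U = 4.2450

4.2450


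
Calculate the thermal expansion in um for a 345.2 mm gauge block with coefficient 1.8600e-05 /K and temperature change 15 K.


dL = L * alpha * dT
= 345.2 * 1.8600e-05 * 15
= 0.0963108 mm
dL_um = 0.0963108 * 1000 = 96.3108 um

96.3108


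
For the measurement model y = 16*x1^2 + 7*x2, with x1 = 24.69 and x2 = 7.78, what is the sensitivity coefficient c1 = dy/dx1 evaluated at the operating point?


y = 16*x1^2 + 7*x2
dy/dx1 = 2*16*x1
Evaluate at x1 = 24.69: c1 = 32 * 24.69
c1 = 790.0800

790.0800


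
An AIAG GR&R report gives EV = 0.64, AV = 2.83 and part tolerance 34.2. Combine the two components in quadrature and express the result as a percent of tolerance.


GRR = sqrt(EV^2 + AV^2) = sqrt(0.64^2 + 2.83^2) = 2.9014651
%GRR = GRR / tol * 100 = 2.9014651 / 34.2 * 100
%GRR = 8.4838

8.4838


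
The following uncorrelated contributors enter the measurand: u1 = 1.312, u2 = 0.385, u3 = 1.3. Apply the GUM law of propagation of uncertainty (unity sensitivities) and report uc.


uc = sqrt(1.312^2 + 0.385^2 + 1.3^2)
uc = sqrt(3.559569)
uc = 1.8867

1.8867


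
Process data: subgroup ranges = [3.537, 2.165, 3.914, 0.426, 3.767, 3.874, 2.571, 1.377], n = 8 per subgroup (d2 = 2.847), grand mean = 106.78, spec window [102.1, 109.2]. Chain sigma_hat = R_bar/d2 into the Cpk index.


R_bar = (3.537 + 2.165 + 3.914 + 0.426 + 3.767 + 3.874 + 2.571 + 1.377) / 8 = 2.703875
sigma = R_bar / d2 = 2.703875 / 2.847 = 0.94972778
Cp = (USL - LSL)/(6*sigma) = (109.2 - 102.1)/(6*0.94972778) = 1.2460
Cpu = (109.2 - 106.78)/(3*0.94972778) = 0.8494
Cpl = (106.78 - 102.1)/(3*0.94972778) = 1.6426
Cpk = min(Cpu, Cpl) = 0.8494

0.8494


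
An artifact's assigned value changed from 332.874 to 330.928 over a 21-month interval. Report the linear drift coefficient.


rate = (v2 - v1) / months
= (330.928 - 332.874) / 21
= -1.9460 / 21
= -0.0927

-0.0927


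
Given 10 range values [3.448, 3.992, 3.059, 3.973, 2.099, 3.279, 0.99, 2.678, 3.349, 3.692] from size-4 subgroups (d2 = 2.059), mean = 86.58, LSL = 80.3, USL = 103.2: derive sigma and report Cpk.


R_bar = (3.448 + 3.992 + 3.059 + 3.973 + 2.099 + 3.279 + 0.99 + 2.678 + 3.349 + 3.692) / 10 = 3.0559
sigma = R_bar / d2 = 3.0559 / 2.059 = 1.4841671
Cp = (USL - LSL)/(6*sigma) = (103.2 - 80.3)/(6*1.4841671) = 2.5716
Cpu = (103.2 - 86.58)/(3*1.4841671) = 3.7327
Cpl = (86.58 - 80.3)/(3*1.4841671) = 1.4104
Cpk = min(Cpu, Cpl) = 1.4104

1.4104


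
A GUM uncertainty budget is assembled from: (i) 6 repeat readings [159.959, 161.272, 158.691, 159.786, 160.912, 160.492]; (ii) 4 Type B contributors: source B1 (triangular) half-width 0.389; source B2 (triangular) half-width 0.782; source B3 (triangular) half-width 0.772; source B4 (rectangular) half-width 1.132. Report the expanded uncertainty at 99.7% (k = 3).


mean = (159.959 + 161.272 + 158.691 + 159.786 + 160.912 + 160.492) / 6 = 160.1853333
s = sqrt(sum((x - mean)^2)/(n-1)) = 0.92159203
u_A = s / sqrt(n) = 0.92159203 / sqrt(6) = 0.37623837
u_B1 = 0.389 / sqrt(6) = 0.15880858
u_B2 = 0.782 / sqrt(6) = 0.31925016
u_B3 = 0.772 / sqrt(6) = 0.31516768
u_B4 = 1.132 / sqrt(3) = 0.6535605
uc = sqrt(0.37623837^2 + 0.15880858^2 + 0.31925016^2 + 0.31516768^2 + 0.6535605^2) = 0.89172201
U = k * uc = 3 * 0.89172201
U = 2.6752

2.6752


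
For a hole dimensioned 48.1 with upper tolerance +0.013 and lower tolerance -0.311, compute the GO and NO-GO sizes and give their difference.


GO = nominal - lower_tol (smallest hole = maximum material condition)
GO = 48.1 - 0.311 = 47.789
NO-GO = nominal + upper_tol (largest hole = least material condition)
NO-GO = 48.1 + 0.013 = 48.113
spread = NO-GO - GO = 48.113 - 47.789 = 0.3240

0.3240


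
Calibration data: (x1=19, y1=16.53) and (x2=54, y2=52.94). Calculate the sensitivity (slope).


slope = (y2 - y1) / (x2 - x1)
= (52.94 - 16.53) / (54 - 19)
= 36.4100 / 35
= 1.0403

1.0403


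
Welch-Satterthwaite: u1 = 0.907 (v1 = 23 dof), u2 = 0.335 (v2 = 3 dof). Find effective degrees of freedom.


uc = sqrt(u1^2 + u2^2) = sqrt(0.907^2 + 0.335^2) = 0.96688883
v_eff = uc^4 / (u1^4/v1 + u2^4/v2)
= 0.96688883^4 / (0.907^4/23 + 0.335^4/3)
= 0.87398941 / 0.033622123
v_eff = 25.9945

25.9945


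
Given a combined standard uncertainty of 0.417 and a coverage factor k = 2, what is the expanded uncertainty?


U = k * uc
U = 2 * 0.417
U = 0.8340

0.8340


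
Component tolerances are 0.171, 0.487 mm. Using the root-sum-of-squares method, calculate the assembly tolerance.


RSS = sqrt(0.171^2 + 0.487^2)
= sqrt(0.26641)
= 0.5161

0.5161


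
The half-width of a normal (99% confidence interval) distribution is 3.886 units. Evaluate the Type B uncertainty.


u_B = half_width / 2.576
u_B = 3.886 / 2.576
u_B = 1.5085

1.5085


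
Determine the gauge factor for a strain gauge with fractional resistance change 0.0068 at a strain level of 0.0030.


GF = (dR/R) / epsilon
= 0.0068 / 0.0030
= 2.2667

2.2667


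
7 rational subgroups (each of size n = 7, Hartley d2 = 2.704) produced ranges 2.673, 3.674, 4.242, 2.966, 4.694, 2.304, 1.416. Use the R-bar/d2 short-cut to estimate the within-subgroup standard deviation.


R_bar = (2.673 + 3.674 + 4.242 + 2.966 + 4.694 + 2.304 + 1.416) / 7
R_bar = 21.969 / 7 = 3.1384286
sigma_hat = R_bar / d2 = 3.1384286 / 2.704 = 1.1607

1.1607


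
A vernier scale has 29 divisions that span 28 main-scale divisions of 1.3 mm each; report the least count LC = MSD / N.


LC = MSD / n_div
= 1.3 / 29
= 0.0448

0.0448


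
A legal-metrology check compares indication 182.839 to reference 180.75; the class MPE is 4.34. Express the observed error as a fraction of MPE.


e = indication - reference = 182.839 - 180.75 = 2.0890
|e| = 2.0890
ratio = |e| / MPE = 2.0890 / 4.34
ratio = 0.4813

0.4813


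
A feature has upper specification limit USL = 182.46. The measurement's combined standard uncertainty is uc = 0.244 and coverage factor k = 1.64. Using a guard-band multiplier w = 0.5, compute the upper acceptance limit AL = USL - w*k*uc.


U = k * uc = 1.64 * 0.244 = 0.40016
guard band g = w * U = 0.5 * 0.40016 = 0.20008
AL = USL - g = 182.46 - 0.20008
AL = 182.2599

182.2599


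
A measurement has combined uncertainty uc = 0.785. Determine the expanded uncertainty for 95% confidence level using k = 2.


U = k * uc
U = 2 * 0.785
U = 1.5700

1.5700


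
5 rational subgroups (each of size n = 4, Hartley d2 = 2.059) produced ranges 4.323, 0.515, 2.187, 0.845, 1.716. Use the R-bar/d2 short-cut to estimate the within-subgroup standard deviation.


R_bar = (4.323 + 0.515 + 2.187 + 0.845 + 1.716) / 5
R_bar = 9.586 / 5 = 1.9172
sigma_hat = R_bar / d2 = 1.9172 / 2.059 = 0.9311

0.9311


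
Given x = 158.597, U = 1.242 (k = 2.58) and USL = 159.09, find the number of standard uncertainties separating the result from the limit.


u = U / k = 1.242 / 2.58 = 0.48139535
margin = |USL - x| = |159.09 - 158.597| = 0.493
z = margin / u = 0.493 / 0.48139535
z = 1.0241

1.0241


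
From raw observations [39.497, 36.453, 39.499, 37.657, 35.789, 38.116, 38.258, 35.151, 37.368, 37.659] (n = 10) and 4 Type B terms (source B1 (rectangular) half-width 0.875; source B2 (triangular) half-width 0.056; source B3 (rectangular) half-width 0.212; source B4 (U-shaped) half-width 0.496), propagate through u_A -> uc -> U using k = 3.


mean = (39.497 + 36.453 + 39.499 + 37.657 + 35.789 + 38.116 + 38.258 + 35.151 + 37.368 + 37.659) / 10 = 37.5447
s = sqrt(sum((x - mean)^2)/(n-1)) = 1.4347642
u_A = s / sqrt(n) = 1.4347642 / sqrt(10) = 0.45371228
u_B1 = 0.875 / sqrt(3) = 0.50518149
u_B2 = 0.056 / sqrt(6) = 0.022861904
u_B3 = 0.212 / sqrt(3) = 0.12239826
u_B4 = 0.496 / sqrt(2) = 0.35072496
uc = sqrt(0.45371228^2 + 0.50518149^2 + 0.022861904^2 + 0.12239826^2 + 0.35072496^2) = 0.77432239
U = k * uc = 3 * 0.77432239
U = 2.3230

2.3230


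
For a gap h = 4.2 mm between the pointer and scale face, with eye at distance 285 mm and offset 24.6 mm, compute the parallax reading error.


error = h * offset / d
= 4.2 * 24.6 / 285
= 0.3625

0.3625


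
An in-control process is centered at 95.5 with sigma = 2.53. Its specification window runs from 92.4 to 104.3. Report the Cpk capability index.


Cpu = (USL - mean) / (3*sigma) = (104.3 - 95.5) / (3*2.53) = 1.1594
Cpl = (mean - LSL) / (3*sigma) = (95.5 - 92.4) / (3*2.53) = 0.4084
Cpk = min(Cpu, Cpl) = 0.4084

0.4084
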